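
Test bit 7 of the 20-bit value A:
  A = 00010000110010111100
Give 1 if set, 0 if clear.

Bit 7 is the 8th from the right.
  00010000110010111100
              ^
That bit is 1.

Answer: 1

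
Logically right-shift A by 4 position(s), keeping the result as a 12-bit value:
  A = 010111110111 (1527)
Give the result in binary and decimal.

Logical shift right by 4: drop the bottom 4 bit(s), prepend 4 zero(s) on the left.
  010111110111  ->  keep [01011111], discard [0111], prepend 0000
= 000001011111

Answer: 000001011111 (95)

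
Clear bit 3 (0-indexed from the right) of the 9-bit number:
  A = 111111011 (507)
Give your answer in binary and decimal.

Mask = ~(1 << 3) = 111110111
Bit 3 of A is 1, so AND-ing with the mask clears it to 0.
  111111011
& 111110111
-----------
  111110011

Answer: 111110011 (499)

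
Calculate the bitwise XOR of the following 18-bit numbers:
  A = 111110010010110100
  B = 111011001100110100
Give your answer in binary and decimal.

Apply ^ to each column (1 where bits differ):
  111110010010110100
^ 111011001100110100
--------------------
  000101011110000000

Answer: 000101011110000000 (22400)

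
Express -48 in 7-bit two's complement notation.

1. Binary of +48:  0110000
2. Invert bits:     1001111
3. Add 1:           1010000

Answer: 1010000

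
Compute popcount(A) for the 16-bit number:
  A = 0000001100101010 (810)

0000001100101010
1-bits at positions (from bit 0 = LSB): 1, 3, 5, 8, 9
Count = 5

Answer: 5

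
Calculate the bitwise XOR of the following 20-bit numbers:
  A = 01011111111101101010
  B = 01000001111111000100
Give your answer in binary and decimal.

Apply ^ to each column (1 where bits differ):
  01011111111101101010
^ 01000001111111000100
----------------------
  00011110000010101110

Answer: 00011110000010101110 (123054)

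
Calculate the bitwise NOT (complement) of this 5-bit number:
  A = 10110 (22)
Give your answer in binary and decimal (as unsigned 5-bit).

Flip each bit (0->1, 1->0):
  10110
  01001

Answer: 01001 (9)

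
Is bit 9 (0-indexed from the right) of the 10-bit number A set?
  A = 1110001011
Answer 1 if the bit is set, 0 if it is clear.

Bit 9 is the 10th from the right.
  1110001011
  ^
That bit is 1.

Answer: 1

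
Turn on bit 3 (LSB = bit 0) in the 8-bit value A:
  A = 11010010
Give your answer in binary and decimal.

Mask = 1 << 3 = 00001000
Bit 3 of A is 0, so OR-ing with the mask flips it to 1.
  11010010
| 00001000
----------
  11011010

Answer: 11011010 (218)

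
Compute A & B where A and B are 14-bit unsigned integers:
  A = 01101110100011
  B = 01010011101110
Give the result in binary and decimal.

Apply & to each column (1 only where both bits are 1):
  01101110100011
& 01010011101110
----------------
  01000010100010

Answer: 01000010100010 (4258)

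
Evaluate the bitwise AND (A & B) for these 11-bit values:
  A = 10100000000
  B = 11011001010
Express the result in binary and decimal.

Apply & to each column (1 only where both bits are 1):
  10100000000
& 11011001010
-------------
  10000000000

Answer: 10000000000 (1024)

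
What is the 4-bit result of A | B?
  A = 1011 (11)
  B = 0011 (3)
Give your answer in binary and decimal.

Apply | to each column (1 where either bit is 1):
  1011
| 0011
------
  1011

Answer: 1011 (11)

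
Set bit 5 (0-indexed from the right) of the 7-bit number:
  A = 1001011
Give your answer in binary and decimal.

Mask = 1 << 5 = 0100000
Bit 5 of A is 0, so OR-ing with the mask flips it to 1.
  1001011
| 0100000
---------
  1101011

Answer: 1101011 (107)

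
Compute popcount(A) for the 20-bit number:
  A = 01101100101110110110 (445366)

01101100101110110110
1-bits at positions (from bit 0 = LSB): 1, 2, 4, 5, 7, 8, 9, 11, 14, 15, 17, 18
Count = 12

Answer: 12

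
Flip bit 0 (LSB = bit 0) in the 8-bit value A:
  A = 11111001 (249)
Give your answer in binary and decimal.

Mask = 1 << 0 = 00000001
Bit 0 of A is 1; XOR with the mask flips it to 0.
  11111001
^ 00000001
----------
  11111000

Answer: 11111000 (248)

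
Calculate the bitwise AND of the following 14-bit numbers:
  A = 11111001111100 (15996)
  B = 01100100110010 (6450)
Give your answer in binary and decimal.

Apply & to each column (1 only where both bits are 1):
  11111001111100
& 01100100110010
----------------
  01100000110000

Answer: 01100000110000 (6192)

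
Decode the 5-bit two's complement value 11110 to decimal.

MSB is 1, so the value is negative. Find the magnitude:
1. Invert bits:  00001
2. Add 1:        00010  = 2
3. Apply sign:   -2

Answer: -2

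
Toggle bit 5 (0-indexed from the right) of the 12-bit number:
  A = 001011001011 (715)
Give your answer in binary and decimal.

Mask = 1 << 5 = 000000100000
Bit 5 of A is 0; XOR with the mask flips it to 1.
  001011001011
^ 000000100000
--------------
  001011101011

Answer: 001011101011 (747)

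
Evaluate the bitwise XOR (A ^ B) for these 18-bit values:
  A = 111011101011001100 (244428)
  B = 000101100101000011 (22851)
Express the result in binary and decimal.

Apply ^ to each column (1 where bits differ):
  111011101011001100
^ 000101100101000011
--------------------
  111110001110001111

Answer: 111110001110001111 (254863)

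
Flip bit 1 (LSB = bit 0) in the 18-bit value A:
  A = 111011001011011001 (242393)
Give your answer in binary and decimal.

Mask = 1 << 1 = 000000000000000010
Bit 1 of A is 0; XOR with the mask flips it to 1.
  111011001011011001
^ 000000000000000010
--------------------
  111011001011011011

Answer: 111011001011011011 (242395)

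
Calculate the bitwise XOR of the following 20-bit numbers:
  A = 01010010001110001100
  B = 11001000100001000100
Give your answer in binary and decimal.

Apply ^ to each column (1 where bits differ):
  01010010001110001100
^ 11001000100001000100
----------------------
  10011010101111001000

Answer: 10011010101111001000 (633800)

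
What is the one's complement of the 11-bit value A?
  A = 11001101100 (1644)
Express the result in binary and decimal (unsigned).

Flip each bit (0->1, 1->0):
  11001101100
  00110010011

Answer: 00110010011 (403)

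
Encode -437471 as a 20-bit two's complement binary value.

1. Binary of +437471:  01101010110011011111
2. Invert bits:     10010101001100100000
3. Add 1:           10010101001100100001

Answer: 10010101001100100001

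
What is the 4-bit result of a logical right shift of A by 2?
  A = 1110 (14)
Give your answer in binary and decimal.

Logical shift right by 2: drop the bottom 2 bit(s), prepend 2 zero(s) on the left.
  1110  ->  keep [11], discard [10], prepend 00
= 0011

Answer: 0011 (3)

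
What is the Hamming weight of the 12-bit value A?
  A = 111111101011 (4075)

111111101011
1-bits at positions (from bit 0 = LSB): 0, 1, 3, 5, 6, 7, 8, 9, 10, 11
Count = 10

Answer: 10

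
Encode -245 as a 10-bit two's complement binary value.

1. Binary of +245:  0011110101
2. Invert bits:     1100001010
3. Add 1:           1100001011

Answer: 1100001011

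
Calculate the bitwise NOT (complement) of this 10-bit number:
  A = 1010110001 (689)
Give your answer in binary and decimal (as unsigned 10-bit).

Flip each bit (0->1, 1->0):
  1010110001
  0101001110

Answer: 0101001110 (334)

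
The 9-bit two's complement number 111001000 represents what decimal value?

MSB is 1, so the value is negative. Find the magnitude:
1. Invert bits:  000110111
2. Add 1:        000111000  = 56
3. Apply sign:   -56

Answer: -56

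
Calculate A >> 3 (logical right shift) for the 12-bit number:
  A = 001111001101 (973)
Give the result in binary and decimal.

Logical shift right by 3: drop the bottom 3 bit(s), prepend 3 zero(s) on the left.
  001111001101  ->  keep [001111001], discard [101], prepend 000
= 000001111001

Answer: 000001111001 (121)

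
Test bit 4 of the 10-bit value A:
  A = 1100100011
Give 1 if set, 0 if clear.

Bit 4 is the 5th from the right.
  1100100011
       ^
That bit is 0.

Answer: 0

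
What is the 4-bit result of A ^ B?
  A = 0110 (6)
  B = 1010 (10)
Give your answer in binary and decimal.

Apply ^ to each column (1 where bits differ):
  0110
^ 1010
------
  1100

Answer: 1100 (12)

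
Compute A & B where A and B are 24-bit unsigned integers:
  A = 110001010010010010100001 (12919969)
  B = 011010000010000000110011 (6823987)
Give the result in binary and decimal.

Apply & to each column (1 only where both bits are 1):
  110001010010010010100001
& 011010000010000000110011
--------------------------
  010000000010000000100001

Answer: 010000000010000000100001 (4202529)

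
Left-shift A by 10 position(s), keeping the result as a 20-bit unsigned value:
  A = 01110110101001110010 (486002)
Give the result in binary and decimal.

Shift left by 10: drop the top 10 bit(s), append 10 zero(s) on the right.
  01110110101001110010  ->  discard [0111011010], keep [1001110010], append 0000000000
= 10011100100000000000

Answer: 10011100100000000000 (641024)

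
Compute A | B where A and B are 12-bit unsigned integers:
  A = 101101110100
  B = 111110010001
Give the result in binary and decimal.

Apply | to each column (1 where either bit is 1):
  101101110100
| 111110010001
--------------
  111111110101

Answer: 111111110101 (4085)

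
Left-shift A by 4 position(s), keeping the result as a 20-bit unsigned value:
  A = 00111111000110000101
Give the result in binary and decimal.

Shift left by 4: drop the top 4 bit(s), append 4 zero(s) on the right.
  00111111000110000101  ->  discard [0011], keep [1111000110000101], append 0000
= 11110001100001010000

Answer: 11110001100001010000 (989264)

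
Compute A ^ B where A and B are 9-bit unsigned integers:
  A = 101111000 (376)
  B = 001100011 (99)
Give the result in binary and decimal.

Apply ^ to each column (1 where bits differ):
  101111000
^ 001100011
-----------
  100011011

Answer: 100011011 (283)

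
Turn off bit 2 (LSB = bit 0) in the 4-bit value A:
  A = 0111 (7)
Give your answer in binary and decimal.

Mask = ~(1 << 2) = 1011
Bit 2 of A is 1, so AND-ing with the mask clears it to 0.
  0111
& 1011
------
  0011

Answer: 0011 (3)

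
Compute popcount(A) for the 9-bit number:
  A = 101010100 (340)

101010100
1-bits at positions (from bit 0 = LSB): 2, 4, 6, 8
Count = 4

Answer: 4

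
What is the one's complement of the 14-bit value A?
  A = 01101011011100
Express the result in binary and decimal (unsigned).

Flip each bit (0->1, 1->0):
  01101011011100
  10010100100011

Answer: 10010100100011 (9507)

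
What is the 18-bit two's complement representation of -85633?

1. Binary of +85633:  010100111010000001
2. Invert bits:     101011000101111110
3. Add 1:           101011000101111111

Answer: 101011000101111111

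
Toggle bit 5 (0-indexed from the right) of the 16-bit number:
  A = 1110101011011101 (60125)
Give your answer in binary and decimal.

Mask = 1 << 5 = 0000000000100000
Bit 5 of A is 0; XOR with the mask flips it to 1.
  1110101011011101
^ 0000000000100000
------------------
  1110101011111101

Answer: 1110101011111101 (60157)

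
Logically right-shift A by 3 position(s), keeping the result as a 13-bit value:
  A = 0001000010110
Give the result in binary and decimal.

Logical shift right by 3: drop the bottom 3 bit(s), prepend 3 zero(s) on the left.
  0001000010110  ->  keep [0001000010], discard [110], prepend 000
= 0000001000010

Answer: 0000001000010 (66)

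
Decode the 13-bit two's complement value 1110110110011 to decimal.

MSB is 1, so the value is negative. Find the magnitude:
1. Invert bits:  0001001001100
2. Add 1:        0001001001101  = 589
3. Apply sign:   -589

Answer: -589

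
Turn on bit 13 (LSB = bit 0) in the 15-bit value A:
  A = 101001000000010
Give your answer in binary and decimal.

Mask = 1 << 13 = 010000000000000
Bit 13 of A is 0, so OR-ing with the mask flips it to 1.
  101001000000010
| 010000000000000
-----------------
  111001000000010

Answer: 111001000000010 (29186)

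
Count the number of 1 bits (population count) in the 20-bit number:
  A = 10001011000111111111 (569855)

10001011000111111111
1-bits at positions (from bit 0 = LSB): 0, 1, 2, 3, 4, 5, 6, 7, 8, 12, 13, 15, 19
Count = 13

Answer: 13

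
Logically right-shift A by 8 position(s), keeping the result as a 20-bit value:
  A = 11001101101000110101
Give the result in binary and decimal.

Logical shift right by 8: drop the bottom 8 bit(s), prepend 8 zero(s) on the left.
  11001101101000110101  ->  keep [110011011010], discard [00110101], prepend 00000000
= 00000000110011011010

Answer: 00000000110011011010 (3290)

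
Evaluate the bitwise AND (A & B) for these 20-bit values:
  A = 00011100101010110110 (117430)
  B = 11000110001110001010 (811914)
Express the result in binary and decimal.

Apply & to each column (1 only where both bits are 1):
  00011100101010110110
& 11000110001110001010
----------------------
  00000100001010000010

Answer: 00000100001010000010 (17026)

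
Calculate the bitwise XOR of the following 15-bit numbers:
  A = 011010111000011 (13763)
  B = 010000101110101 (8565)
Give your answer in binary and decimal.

Apply ^ to each column (1 where bits differ):
  011010111000011
^ 010000101110101
-----------------
  001010010110110

Answer: 001010010110110 (5302)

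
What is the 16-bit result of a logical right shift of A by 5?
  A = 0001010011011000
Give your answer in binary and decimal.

Logical shift right by 5: drop the bottom 5 bit(s), prepend 5 zero(s) on the left.
  0001010011011000  ->  keep [00010100110], discard [11000], prepend 00000
= 0000000010100110

Answer: 0000000010100110 (166)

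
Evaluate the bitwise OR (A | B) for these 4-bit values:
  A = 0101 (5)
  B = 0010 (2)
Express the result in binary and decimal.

Apply | to each column (1 where either bit is 1):
  0101
| 0010
------
  0111

Answer: 0111 (7)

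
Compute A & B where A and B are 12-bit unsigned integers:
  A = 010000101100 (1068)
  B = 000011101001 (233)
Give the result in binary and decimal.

Apply & to each column (1 only where both bits are 1):
  010000101100
& 000011101001
--------------
  000000101000

Answer: 000000101000 (40)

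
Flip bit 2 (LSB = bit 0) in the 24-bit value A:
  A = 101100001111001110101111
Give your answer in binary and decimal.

Mask = 1 << 2 = 000000000000000000000100
Bit 2 of A is 1; XOR with the mask flips it to 0.
  101100001111001110101111
^ 000000000000000000000100
--------------------------
  101100001111001110101011

Answer: 101100001111001110101011 (11596715)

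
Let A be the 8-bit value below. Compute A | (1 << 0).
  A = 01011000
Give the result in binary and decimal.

Mask = 1 << 0 = 00000001
Bit 0 of A is 0, so OR-ing with the mask flips it to 1.
  01011000
| 00000001
----------
  01011001

Answer: 01011001 (89)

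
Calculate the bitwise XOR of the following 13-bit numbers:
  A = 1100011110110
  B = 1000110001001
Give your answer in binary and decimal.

Apply ^ to each column (1 where bits differ):
  1100011110110
^ 1000110001001
---------------
  0100101111111

Answer: 0100101111111 (2431)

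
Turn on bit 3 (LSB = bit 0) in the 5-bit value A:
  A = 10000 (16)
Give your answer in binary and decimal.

Mask = 1 << 3 = 01000
Bit 3 of A is 0, so OR-ing with the mask flips it to 1.
  10000
| 01000
-------
  11000

Answer: 11000 (24)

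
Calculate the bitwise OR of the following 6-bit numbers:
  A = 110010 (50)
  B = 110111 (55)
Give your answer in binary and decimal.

Apply | to each column (1 where either bit is 1):
  110010
| 110111
--------
  110111

Answer: 110111 (55)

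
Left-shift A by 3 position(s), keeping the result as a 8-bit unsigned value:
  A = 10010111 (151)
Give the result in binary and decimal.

Shift left by 3: drop the top 3 bit(s), append 3 zero(s) on the right.
  10010111  ->  discard [100], keep [10111], append 000
= 10111000

Answer: 10111000 (184)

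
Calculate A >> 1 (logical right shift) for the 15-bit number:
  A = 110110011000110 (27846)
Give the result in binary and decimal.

Logical shift right by 1: drop the bottom 1 bit(s), prepend 1 zero(s) on the left.
  110110011000110  ->  keep [11011001100011], discard [0], prepend 0
= 011011001100011

Answer: 011011001100011 (13923)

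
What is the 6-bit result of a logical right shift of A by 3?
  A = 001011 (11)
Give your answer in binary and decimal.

Logical shift right by 3: drop the bottom 3 bit(s), prepend 3 zero(s) on the left.
  001011  ->  keep [001], discard [011], prepend 000
= 000001

Answer: 000001 (1)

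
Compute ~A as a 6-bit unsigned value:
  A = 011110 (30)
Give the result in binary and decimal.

Flip each bit (0->1, 1->0):
  011110
  100001

Answer: 100001 (33)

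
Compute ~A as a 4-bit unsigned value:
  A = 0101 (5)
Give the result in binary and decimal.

Flip each bit (0->1, 1->0):
  0101
  1010

Answer: 1010 (10)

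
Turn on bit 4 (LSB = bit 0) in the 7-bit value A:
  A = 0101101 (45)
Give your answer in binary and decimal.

Mask = 1 << 4 = 0010000
Bit 4 of A is 0, so OR-ing with the mask flips it to 1.
  0101101
| 0010000
---------
  0111101

Answer: 0111101 (61)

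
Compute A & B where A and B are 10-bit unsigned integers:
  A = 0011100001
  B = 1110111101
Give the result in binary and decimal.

Apply & to each column (1 only where both bits are 1):
  0011100001
& 1110111101
------------
  0010100001

Answer: 0010100001 (161)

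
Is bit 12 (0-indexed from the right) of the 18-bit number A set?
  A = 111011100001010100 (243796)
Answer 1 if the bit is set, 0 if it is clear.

Bit 12 is the 13th from the right.
  111011100001010100
       ^
That bit is 1.

Answer: 1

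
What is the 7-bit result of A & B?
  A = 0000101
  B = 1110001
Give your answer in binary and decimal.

Apply & to each column (1 only where both bits are 1):
  0000101
& 1110001
---------
  0000001

Answer: 0000001 (1)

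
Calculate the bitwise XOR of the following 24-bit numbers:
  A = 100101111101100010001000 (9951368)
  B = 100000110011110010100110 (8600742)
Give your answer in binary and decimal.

Apply ^ to each column (1 where bits differ):
  100101111101100010001000
^ 100000110011110010100110
--------------------------
  000101001110010000101110

Answer: 000101001110010000101110 (1369134)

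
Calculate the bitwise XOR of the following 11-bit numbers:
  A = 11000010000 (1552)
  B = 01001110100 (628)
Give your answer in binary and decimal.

Apply ^ to each column (1 where bits differ):
  11000010000
^ 01001110100
-------------
  10001100100

Answer: 10001100100 (1124)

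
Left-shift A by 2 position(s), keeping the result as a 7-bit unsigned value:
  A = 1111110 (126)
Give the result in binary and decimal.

Shift left by 2: drop the top 2 bit(s), append 2 zero(s) on the right.
  1111110  ->  discard [11], keep [11110], append 00
= 1111000

Answer: 1111000 (120)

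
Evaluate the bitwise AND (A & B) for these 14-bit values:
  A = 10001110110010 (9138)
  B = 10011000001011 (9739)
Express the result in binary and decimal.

Apply & to each column (1 only where both bits are 1):
  10001110110010
& 10011000001011
----------------
  10001000000010

Answer: 10001000000010 (8706)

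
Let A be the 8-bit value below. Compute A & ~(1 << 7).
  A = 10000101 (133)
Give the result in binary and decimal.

Mask = ~(1 << 7) = 01111111
Bit 7 of A is 1, so AND-ing with the mask clears it to 0.
  10000101
& 01111111
----------
  00000101

Answer: 00000101 (5)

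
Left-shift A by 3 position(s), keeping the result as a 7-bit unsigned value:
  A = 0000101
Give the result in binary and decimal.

Shift left by 3: drop the top 3 bit(s), append 3 zero(s) on the right.
  0000101  ->  discard [000], keep [0101], append 000
= 0101000

Answer: 0101000 (40)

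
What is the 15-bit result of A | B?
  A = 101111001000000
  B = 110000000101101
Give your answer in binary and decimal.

Apply | to each column (1 where either bit is 1):
  101111001000000
| 110000000101101
-----------------
  111111001101101

Answer: 111111001101101 (32365)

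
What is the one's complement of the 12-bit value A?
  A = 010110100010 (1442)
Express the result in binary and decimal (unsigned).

Flip each bit (0->1, 1->0):
  010110100010
  101001011101

Answer: 101001011101 (2653)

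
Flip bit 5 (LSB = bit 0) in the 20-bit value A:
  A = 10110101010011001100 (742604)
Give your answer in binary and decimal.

Mask = 1 << 5 = 00000000000000100000
Bit 5 of A is 0; XOR with the mask flips it to 1.
  10110101010011001100
^ 00000000000000100000
----------------------
  10110101010011101100

Answer: 10110101010011101100 (742636)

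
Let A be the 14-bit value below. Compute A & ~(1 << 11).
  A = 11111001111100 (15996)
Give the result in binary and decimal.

Mask = ~(1 << 11) = 11011111111111
Bit 11 of A is 1, so AND-ing with the mask clears it to 0.
  11111001111100
& 11011111111111
----------------
  11011001111100

Answer: 11011001111100 (13948)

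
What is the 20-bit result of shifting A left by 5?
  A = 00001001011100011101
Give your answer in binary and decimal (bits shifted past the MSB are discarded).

Shift left by 5: drop the top 5 bit(s), append 5 zero(s) on the right.
  00001001011100011101  ->  discard [00001], keep [001011100011101], append 00000
= 00101110001110100000

Answer: 00101110001110100000 (189344)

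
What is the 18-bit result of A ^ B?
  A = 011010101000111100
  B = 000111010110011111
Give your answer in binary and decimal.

Apply ^ to each column (1 where bits differ):
  011010101000111100
^ 000111010110011111
--------------------
  011101111110100011

Answer: 011101111110100011 (122787)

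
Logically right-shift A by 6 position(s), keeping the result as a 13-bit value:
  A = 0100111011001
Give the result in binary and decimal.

Logical shift right by 6: drop the bottom 6 bit(s), prepend 6 zero(s) on the left.
  0100111011001  ->  keep [0100111], discard [011001], prepend 000000
= 0000000100111

Answer: 0000000100111 (39)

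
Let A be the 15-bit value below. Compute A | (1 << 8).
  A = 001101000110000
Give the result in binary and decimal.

Mask = 1 << 8 = 000000100000000
Bit 8 of A is 0, so OR-ing with the mask flips it to 1.
  001101000110000
| 000000100000000
-----------------
  001101100110000

Answer: 001101100110000 (6960)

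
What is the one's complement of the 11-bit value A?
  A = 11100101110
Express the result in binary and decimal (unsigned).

Flip each bit (0->1, 1->0):
  11100101110
  00011010001

Answer: 00011010001 (209)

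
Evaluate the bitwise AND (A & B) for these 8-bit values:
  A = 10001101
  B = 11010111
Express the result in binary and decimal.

Apply & to each column (1 only where both bits are 1):
  10001101
& 11010111
----------
  10000101

Answer: 10000101 (133)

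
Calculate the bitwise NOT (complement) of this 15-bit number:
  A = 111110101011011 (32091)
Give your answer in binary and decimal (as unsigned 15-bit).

Flip each bit (0->1, 1->0):
  111110101011011
  000001010100100

Answer: 000001010100100 (676)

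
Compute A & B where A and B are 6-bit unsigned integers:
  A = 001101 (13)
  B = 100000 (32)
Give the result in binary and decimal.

Apply & to each column (1 only where both bits are 1):
  001101
& 100000
--------
  000000

Answer: 000000 (0)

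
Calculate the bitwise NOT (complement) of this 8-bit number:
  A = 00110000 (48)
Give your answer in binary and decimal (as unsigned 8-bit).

Flip each bit (0->1, 1->0):
  00110000
  11001111

Answer: 11001111 (207)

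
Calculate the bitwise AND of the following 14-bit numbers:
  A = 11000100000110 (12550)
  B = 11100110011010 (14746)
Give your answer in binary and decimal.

Apply & to each column (1 only where both bits are 1):
  11000100000110
& 11100110011010
----------------
  11000100000010

Answer: 11000100000010 (12546)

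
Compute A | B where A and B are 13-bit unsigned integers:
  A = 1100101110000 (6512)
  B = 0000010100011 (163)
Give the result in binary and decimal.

Apply | to each column (1 where either bit is 1):
  1100101110000
| 0000010100011
---------------
  1100111110011

Answer: 1100111110011 (6643)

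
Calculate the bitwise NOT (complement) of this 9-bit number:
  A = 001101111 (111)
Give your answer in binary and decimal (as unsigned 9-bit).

Flip each bit (0->1, 1->0):
  001101111
  110010000

Answer: 110010000 (400)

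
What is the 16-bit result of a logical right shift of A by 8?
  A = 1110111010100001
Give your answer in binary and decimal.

Logical shift right by 8: drop the bottom 8 bit(s), prepend 8 zero(s) on the left.
  1110111010100001  ->  keep [11101110], discard [10100001], prepend 00000000
= 0000000011101110

Answer: 0000000011101110 (238)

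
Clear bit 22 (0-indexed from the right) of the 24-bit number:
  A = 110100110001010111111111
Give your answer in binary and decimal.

Mask = ~(1 << 22) = 101111111111111111111111
Bit 22 of A is 1, so AND-ing with the mask clears it to 0.
  110100110001010111111111
& 101111111111111111111111
--------------------------
  100100110001010111111111

Answer: 100100110001010111111111 (9639423)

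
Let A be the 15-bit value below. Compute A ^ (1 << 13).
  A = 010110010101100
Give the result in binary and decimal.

Mask = 1 << 13 = 010000000000000
Bit 13 of A is 1; XOR with the mask flips it to 0.
  010110010101100
^ 010000000000000
-----------------
  000110010101100

Answer: 000110010101100 (3244)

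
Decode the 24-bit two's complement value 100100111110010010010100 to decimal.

MSB is 1, so the value is negative. Find the magnitude:
1. Invert bits:  011011000001101101101011
2. Add 1:        011011000001101101101100  = 7084908
3. Apply sign:   -7084908

Answer: -7084908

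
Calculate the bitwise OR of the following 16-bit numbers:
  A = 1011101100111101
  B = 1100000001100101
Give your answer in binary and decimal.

Apply | to each column (1 where either bit is 1):
  1011101100111101
| 1100000001100101
------------------
  1111101101111101

Answer: 1111101101111101 (64381)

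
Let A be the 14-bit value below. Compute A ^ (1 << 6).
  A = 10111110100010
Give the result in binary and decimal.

Mask = 1 << 6 = 00000001000000
Bit 6 of A is 0; XOR with the mask flips it to 1.
  10111110100010
^ 00000001000000
----------------
  10111111100010

Answer: 10111111100010 (12258)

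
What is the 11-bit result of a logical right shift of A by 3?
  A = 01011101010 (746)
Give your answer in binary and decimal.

Logical shift right by 3: drop the bottom 3 bit(s), prepend 3 zero(s) on the left.
  01011101010  ->  keep [01011101], discard [010], prepend 000
= 00001011101

Answer: 00001011101 (93)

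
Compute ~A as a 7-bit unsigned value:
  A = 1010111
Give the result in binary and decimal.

Flip each bit (0->1, 1->0):
  1010111
  0101000

Answer: 0101000 (40)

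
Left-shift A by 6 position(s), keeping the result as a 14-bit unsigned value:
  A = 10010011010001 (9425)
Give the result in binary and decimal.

Shift left by 6: drop the top 6 bit(s), append 6 zero(s) on the right.
  10010011010001  ->  discard [100100], keep [11010001], append 000000
= 11010001000000

Answer: 11010001000000 (13376)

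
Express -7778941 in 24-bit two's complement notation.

1. Binary of +7778941:  011101101011001001111101
2. Invert bits:     100010010100110110000010
3. Add 1:           100010010100110110000011

Answer: 100010010100110110000011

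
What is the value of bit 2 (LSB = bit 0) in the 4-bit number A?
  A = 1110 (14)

Bit 2 is the 3rd from the right.
  1110
   ^
That bit is 1.

Answer: 1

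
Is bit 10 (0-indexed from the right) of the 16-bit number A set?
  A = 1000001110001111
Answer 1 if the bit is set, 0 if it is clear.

Bit 10 is the 11th from the right.
  1000001110001111
       ^
That bit is 0.

Answer: 0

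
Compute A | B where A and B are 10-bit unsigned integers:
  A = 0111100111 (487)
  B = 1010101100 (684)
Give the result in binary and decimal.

Apply | to each column (1 where either bit is 1):
  0111100111
| 1010101100
------------
  1111101111

Answer: 1111101111 (1007)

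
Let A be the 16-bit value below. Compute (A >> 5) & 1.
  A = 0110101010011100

Bit 5 is the 6th from the right.
  0110101010011100
            ^
That bit is 0.

Answer: 0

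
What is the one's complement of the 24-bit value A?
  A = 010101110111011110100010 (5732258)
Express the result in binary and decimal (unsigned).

Flip each bit (0->1, 1->0):
  010101110111011110100010
  101010001000100001011101

Answer: 101010001000100001011101 (11044957)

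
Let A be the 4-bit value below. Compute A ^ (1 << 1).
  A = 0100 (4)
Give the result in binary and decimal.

Mask = 1 << 1 = 0010
Bit 1 of A is 0; XOR with the mask flips it to 1.
  0100
^ 0010
------
  0110

Answer: 0110 (6)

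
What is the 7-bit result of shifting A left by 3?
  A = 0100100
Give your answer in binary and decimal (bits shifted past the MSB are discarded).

Shift left by 3: drop the top 3 bit(s), append 3 zero(s) on the right.
  0100100  ->  discard [010], keep [0100], append 000
= 0100000

Answer: 0100000 (32)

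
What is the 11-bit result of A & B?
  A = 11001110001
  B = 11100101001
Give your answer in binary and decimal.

Apply & to each column (1 only where both bits are 1):
  11001110001
& 11100101001
-------------
  11000100001

Answer: 11000100001 (1569)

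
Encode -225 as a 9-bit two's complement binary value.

1. Binary of +225:  011100001
2. Invert bits:     100011110
3. Add 1:           100011111

Answer: 100011111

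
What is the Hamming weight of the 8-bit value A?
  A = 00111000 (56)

00111000
1-bits at positions (from bit 0 = LSB): 3, 4, 5
Count = 3

Answer: 3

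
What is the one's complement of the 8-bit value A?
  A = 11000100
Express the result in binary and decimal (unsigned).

Flip each bit (0->1, 1->0):
  11000100
  00111011

Answer: 00111011 (59)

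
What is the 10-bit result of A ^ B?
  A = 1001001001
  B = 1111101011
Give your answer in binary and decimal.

Apply ^ to each column (1 where bits differ):
  1001001001
^ 1111101011
------------
  0110100010

Answer: 0110100010 (418)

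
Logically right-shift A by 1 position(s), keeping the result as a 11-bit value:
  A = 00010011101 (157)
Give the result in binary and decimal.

Logical shift right by 1: drop the bottom 1 bit(s), prepend 1 zero(s) on the left.
  00010011101  ->  keep [0001001110], discard [1], prepend 0
= 00001001110

Answer: 00001001110 (78)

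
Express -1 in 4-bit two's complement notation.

1. Binary of +1:  0001
2. Invert bits:     1110
3. Add 1:           1111

Answer: 1111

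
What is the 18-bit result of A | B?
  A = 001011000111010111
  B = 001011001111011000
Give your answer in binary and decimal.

Apply | to each column (1 where either bit is 1):
  001011000111010111
| 001011001111011000
--------------------
  001011001111011111

Answer: 001011001111011111 (46047)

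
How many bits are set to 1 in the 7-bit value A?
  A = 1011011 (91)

1011011
1-bits at positions (from bit 0 = LSB): 0, 1, 3, 4, 6
Count = 5

Answer: 5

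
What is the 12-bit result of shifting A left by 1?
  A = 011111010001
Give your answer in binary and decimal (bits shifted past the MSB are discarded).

Shift left by 1: drop the top 1 bit(s), append 1 zero(s) on the right.
  011111010001  ->  discard [0], keep [11111010001], append 0
= 111110100010

Answer: 111110100010 (4002)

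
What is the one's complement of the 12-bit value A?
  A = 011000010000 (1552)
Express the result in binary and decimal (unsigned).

Flip each bit (0->1, 1->0):
  011000010000
  100111101111

Answer: 100111101111 (2543)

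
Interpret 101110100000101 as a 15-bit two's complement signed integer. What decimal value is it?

MSB is 1, so the value is negative. Find the magnitude:
1. Invert bits:  010001011111010
2. Add 1:        010001011111011  = 8955
3. Apply sign:   -8955

Answer: -8955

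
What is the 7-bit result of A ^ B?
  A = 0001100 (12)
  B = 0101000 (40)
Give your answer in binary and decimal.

Apply ^ to each column (1 where bits differ):
  0001100
^ 0101000
---------
  0100100

Answer: 0100100 (36)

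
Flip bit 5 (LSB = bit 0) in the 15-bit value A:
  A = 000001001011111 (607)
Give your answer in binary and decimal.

Mask = 1 << 5 = 000000000100000
Bit 5 of A is 0; XOR with the mask flips it to 1.
  000001001011111
^ 000000000100000
-----------------
  000001001111111

Answer: 000001001111111 (639)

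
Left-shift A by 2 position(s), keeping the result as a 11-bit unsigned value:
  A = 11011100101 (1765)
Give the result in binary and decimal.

Shift left by 2: drop the top 2 bit(s), append 2 zero(s) on the right.
  11011100101  ->  discard [11], keep [011100101], append 00
= 01110010100

Answer: 01110010100 (916)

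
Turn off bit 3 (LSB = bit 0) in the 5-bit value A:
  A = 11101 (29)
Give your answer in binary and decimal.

Mask = ~(1 << 3) = 10111
Bit 3 of A is 1, so AND-ing with the mask clears it to 0.
  11101
& 10111
-------
  10101

Answer: 10101 (21)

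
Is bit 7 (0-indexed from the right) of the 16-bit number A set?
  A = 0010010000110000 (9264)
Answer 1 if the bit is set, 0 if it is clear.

Bit 7 is the 8th from the right.
  0010010000110000
          ^
That bit is 0.

Answer: 0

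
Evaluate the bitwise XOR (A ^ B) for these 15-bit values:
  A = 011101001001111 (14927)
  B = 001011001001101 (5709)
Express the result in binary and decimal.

Apply ^ to each column (1 where bits differ):
  011101001001111
^ 001011001001101
-----------------
  010110000000010

Answer: 010110000000010 (11266)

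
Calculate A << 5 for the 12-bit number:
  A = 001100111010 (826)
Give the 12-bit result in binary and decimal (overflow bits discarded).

Shift left by 5: drop the top 5 bit(s), append 5 zero(s) on the right.
  001100111010  ->  discard [00110], keep [0111010], append 00000
= 011101000000

Answer: 011101000000 (1856)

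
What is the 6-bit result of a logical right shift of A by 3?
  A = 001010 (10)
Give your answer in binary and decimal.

Logical shift right by 3: drop the bottom 3 bit(s), prepend 3 zero(s) on the left.
  001010  ->  keep [001], discard [010], prepend 000
= 000001

Answer: 000001 (1)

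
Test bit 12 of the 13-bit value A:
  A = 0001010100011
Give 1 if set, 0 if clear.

Bit 12 is the 13th from the right.
  0001010100011
  ^
That bit is 0.

Answer: 0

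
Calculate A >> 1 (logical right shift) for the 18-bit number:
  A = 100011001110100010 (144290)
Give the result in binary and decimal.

Logical shift right by 1: drop the bottom 1 bit(s), prepend 1 zero(s) on the left.
  100011001110100010  ->  keep [10001100111010001], discard [0], prepend 0
= 010001100111010001

Answer: 010001100111010001 (72145)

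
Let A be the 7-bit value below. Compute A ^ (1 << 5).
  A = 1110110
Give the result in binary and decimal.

Mask = 1 << 5 = 0100000
Bit 5 of A is 1; XOR with the mask flips it to 0.
  1110110
^ 0100000
---------
  1010110

Answer: 1010110 (86)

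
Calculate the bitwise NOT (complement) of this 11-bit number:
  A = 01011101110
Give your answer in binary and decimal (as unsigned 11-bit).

Flip each bit (0->1, 1->0):
  01011101110
  10100010001

Answer: 10100010001 (1297)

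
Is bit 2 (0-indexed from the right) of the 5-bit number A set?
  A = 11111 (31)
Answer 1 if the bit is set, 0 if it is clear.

Bit 2 is the 3rd from the right.
  11111
    ^
That bit is 1.

Answer: 1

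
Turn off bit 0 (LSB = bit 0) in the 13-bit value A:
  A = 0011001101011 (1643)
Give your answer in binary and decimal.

Mask = ~(1 << 0) = 1111111111110
Bit 0 of A is 1, so AND-ing with the mask clears it to 0.
  0011001101011
& 1111111111110
---------------
  0011001101010

Answer: 0011001101010 (1642)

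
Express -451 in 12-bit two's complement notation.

1. Binary of +451:  000111000011
2. Invert bits:     111000111100
3. Add 1:           111000111101

Answer: 111000111101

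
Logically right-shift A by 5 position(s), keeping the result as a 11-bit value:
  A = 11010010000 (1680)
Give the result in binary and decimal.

Logical shift right by 5: drop the bottom 5 bit(s), prepend 5 zero(s) on the left.
  11010010000  ->  keep [110100], discard [10000], prepend 00000
= 00000110100

Answer: 00000110100 (52)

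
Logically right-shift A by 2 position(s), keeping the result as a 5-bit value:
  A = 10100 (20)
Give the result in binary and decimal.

Logical shift right by 2: drop the bottom 2 bit(s), prepend 2 zero(s) on the left.
  10100  ->  keep [101], discard [00], prepend 00
= 00101

Answer: 00101 (5)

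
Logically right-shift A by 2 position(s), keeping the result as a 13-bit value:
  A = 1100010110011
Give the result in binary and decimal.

Logical shift right by 2: drop the bottom 2 bit(s), prepend 2 zero(s) on the left.
  1100010110011  ->  keep [11000101100], discard [11], prepend 00
= 0011000101100

Answer: 0011000101100 (1580)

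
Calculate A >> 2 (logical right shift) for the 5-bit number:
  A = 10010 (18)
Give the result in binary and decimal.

Logical shift right by 2: drop the bottom 2 bit(s), prepend 2 zero(s) on the left.
  10010  ->  keep [100], discard [10], prepend 00
= 00100

Answer: 00100 (4)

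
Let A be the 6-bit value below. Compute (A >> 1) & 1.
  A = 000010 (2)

Bit 1 is the 2nd from the right.
  000010
      ^
That bit is 1.

Answer: 1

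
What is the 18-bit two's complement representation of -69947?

1. Binary of +69947:  010001000100111011
2. Invert bits:     101110111011000100
3. Add 1:           101110111011000101

Answer: 101110111011000101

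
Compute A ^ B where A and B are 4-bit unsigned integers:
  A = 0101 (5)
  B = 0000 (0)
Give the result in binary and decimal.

Apply ^ to each column (1 where bits differ):
  0101
^ 0000
------
  0101

Answer: 0101 (5)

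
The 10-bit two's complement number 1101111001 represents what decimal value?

MSB is 1, so the value is negative. Find the magnitude:
1. Invert bits:  0010000110
2. Add 1:        0010000111  = 135
3. Apply sign:   -135

Answer: -135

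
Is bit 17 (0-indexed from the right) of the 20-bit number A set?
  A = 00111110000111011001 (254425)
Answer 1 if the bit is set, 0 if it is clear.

Bit 17 is the 18th from the right.
  00111110000111011001
    ^
That bit is 1.

Answer: 1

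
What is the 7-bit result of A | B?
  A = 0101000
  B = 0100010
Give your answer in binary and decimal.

Apply | to each column (1 where either bit is 1):
  0101000
| 0100010
---------
  0101010

Answer: 0101010 (42)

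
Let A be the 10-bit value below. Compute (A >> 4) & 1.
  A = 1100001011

Bit 4 is the 5th from the right.
  1100001011
       ^
That bit is 0.

Answer: 0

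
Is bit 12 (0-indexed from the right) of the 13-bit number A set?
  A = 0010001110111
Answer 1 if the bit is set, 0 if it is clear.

Bit 12 is the 13th from the right.
  0010001110111
  ^
That bit is 0.

Answer: 0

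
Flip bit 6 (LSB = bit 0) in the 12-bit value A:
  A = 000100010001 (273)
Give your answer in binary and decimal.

Mask = 1 << 6 = 000001000000
Bit 6 of A is 0; XOR with the mask flips it to 1.
  000100010001
^ 000001000000
--------------
  000101010001

Answer: 000101010001 (337)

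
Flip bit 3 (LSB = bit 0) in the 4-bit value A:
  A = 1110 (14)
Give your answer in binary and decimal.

Mask = 1 << 3 = 1000
Bit 3 of A is 1; XOR with the mask flips it to 0.
  1110
^ 1000
------
  0110

Answer: 0110 (6)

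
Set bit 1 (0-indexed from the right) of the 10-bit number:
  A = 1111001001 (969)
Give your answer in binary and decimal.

Mask = 1 << 1 = 0000000010
Bit 1 of A is 0, so OR-ing with the mask flips it to 1.
  1111001001
| 0000000010
------------
  1111001011

Answer: 1111001011 (971)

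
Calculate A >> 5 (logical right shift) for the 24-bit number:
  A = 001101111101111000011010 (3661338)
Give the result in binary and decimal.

Logical shift right by 5: drop the bottom 5 bit(s), prepend 5 zero(s) on the left.
  001101111101111000011010  ->  keep [0011011111011110000], discard [11010], prepend 00000
= 000000011011111011110000

Answer: 000000011011111011110000 (114416)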